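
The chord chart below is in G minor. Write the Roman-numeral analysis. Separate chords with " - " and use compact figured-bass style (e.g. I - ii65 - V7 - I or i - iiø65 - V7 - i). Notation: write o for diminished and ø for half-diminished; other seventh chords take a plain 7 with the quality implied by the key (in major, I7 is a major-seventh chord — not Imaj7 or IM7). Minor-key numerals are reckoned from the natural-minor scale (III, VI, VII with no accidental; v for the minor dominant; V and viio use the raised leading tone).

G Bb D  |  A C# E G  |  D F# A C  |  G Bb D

i - V7/V - V7 - i

G-Bb-D has root G, degree 1 in G minor, so i.
A-C#-E-G is the secondary dominant of V (dominant seventh chord on A): V7/V.
D-F#-A-C: dominant seventh chord on D = scale degree 5 → V7.
G-Bb-D has root G, degree 1 in G minor, so i.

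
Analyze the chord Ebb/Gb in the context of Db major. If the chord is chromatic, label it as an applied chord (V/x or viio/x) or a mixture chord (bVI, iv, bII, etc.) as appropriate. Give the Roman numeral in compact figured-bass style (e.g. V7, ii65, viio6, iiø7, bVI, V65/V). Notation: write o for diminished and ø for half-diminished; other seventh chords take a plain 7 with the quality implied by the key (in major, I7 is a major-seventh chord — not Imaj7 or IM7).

The pitches Ebb-Gb-Bbb form a major triad rooted on Ebb.
Ebb is the lowered second degree of Db major (diatonic 2 would be Eb). This is the Neapolitan sixth — a major triad on the lowered second degree, here in its customary first inversion.
With Gb in the bass the chord is in first inversion, so the figured bass is 6.

bII6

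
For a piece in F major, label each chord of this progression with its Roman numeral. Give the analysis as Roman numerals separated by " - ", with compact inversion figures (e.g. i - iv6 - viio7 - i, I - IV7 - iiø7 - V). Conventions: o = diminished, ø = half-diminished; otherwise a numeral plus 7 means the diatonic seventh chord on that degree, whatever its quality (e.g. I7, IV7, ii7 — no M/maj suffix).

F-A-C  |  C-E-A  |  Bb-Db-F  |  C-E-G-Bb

I - iii6 - iv - V7

F-A-C has root F, degree 1 in F major, so I.
C-E-A has root A, degree 3 in F major, so iii6.
Bb-Db-F: Bb with this quality isn't in the key; it's iv, borrowed from the parallel minor.
C-E-G-Bb has root C, degree 5 in F major, so V7.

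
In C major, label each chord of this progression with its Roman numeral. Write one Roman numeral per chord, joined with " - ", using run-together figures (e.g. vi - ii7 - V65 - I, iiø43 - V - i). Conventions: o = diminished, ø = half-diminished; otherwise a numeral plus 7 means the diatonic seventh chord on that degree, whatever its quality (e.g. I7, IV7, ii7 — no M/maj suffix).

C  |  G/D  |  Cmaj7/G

I - V64 - I43

C has root C, degree 1 in C major, so I.
G/D has root G, degree 5 in C major, so V64.
Cmaj7/G: major seventh chord on C = scale degree 1 → I43.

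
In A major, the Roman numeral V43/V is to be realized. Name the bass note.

F#

The applied chord V43/V is rooted on B: B-D#-F#-A.
The figure 43 means second inversion — the fifth is in the bass.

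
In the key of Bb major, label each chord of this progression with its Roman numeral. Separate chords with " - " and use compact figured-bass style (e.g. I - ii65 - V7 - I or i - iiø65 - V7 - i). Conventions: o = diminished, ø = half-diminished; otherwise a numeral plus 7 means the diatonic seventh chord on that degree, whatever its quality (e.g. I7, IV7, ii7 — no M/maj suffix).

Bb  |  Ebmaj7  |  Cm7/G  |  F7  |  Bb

I - IV7 - ii43 - V7 - I

Bb has root Bb, degree 1 in Bb major, so I.
Ebmaj7: major seventh chord on Eb = scale degree 4 → IV7.
Cm7/G: root C is the supertonic; minor seventh chord there is ii43.
F7: root F is the dominant; dominant seventh chord there is V7.
Bb has root Bb, degree 1 in Bb major, so I.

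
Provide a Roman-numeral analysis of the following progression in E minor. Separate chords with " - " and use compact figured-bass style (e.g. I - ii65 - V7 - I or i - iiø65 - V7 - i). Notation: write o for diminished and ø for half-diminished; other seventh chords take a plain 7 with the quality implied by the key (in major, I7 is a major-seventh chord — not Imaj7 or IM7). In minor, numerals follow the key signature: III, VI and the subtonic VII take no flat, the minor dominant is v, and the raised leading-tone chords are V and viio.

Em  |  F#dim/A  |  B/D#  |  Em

i - iio6 - V6 - i

Em: minor triad on E = scale degree 1 → i.
F#dim/A: root F# is the supertonic; diminished triad there is iio6.
B/D#: major triad on B = scale degree 5 → V6.
Em: minor triad on E = scale degree 1 → i.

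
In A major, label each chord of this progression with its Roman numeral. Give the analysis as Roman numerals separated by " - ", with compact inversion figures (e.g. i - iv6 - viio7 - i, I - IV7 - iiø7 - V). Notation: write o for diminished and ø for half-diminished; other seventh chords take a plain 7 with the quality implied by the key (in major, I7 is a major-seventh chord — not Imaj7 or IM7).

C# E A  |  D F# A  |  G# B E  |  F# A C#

C#-E-A: root A is the tonic; major triad there is I6.
D-F#-A: major triad on D = scale degree 4 → IV.
G#-B-E: major triad on E = scale degree 5 → V6.
F#-A-C#: root F# is the submediant; minor triad there is vi.

I6 - IV - V6 - vi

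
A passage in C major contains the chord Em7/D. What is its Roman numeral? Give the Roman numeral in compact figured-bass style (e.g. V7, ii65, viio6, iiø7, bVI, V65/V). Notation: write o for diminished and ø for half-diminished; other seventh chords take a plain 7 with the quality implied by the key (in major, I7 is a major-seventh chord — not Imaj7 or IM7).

iii42

Stacked in thirds the chord is E-G-B-D: a minor seventh chord on E.
E is scale degree 3 in C major, and a minor seventh chord on that degree is written iii7.
With D in the bass the chord is in third inversion, so the figured bass is 42.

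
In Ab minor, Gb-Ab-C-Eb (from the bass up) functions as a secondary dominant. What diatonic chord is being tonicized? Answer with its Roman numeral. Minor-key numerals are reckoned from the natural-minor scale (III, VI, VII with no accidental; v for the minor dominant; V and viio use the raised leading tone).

iv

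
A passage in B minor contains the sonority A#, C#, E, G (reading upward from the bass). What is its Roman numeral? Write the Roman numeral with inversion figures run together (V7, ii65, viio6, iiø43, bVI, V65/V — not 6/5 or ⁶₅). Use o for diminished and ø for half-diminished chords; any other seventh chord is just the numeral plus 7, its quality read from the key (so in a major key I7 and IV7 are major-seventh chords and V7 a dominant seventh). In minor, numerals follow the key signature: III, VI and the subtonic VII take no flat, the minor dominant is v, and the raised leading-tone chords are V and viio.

The pitches A#-C#-E-G form a fully diminished seventh chord rooted on A#.
A# is scale degree 7 in B minor, and a fully diminished seventh chord on that degree is written viio7.

viio7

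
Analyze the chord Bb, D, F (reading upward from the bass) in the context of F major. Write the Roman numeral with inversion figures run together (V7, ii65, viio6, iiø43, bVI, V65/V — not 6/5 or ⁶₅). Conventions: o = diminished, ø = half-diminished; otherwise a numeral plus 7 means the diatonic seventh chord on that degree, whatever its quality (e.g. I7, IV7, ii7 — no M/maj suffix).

IV

Stacked in thirds the chord is Bb-D-F: a major triad on Bb.
In F major, Bb is the subdominant; the diatonic major triad there is IV.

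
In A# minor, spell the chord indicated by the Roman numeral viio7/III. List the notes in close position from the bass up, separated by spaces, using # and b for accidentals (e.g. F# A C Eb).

viio7/III is a secondary leading-tone chord. The target III is C# in A# minor; the applied chord is rooted a semitone below, on B#.
Building a fully diminished seventh chord on B# gives B#-D#-F#-A.

B# D# F# A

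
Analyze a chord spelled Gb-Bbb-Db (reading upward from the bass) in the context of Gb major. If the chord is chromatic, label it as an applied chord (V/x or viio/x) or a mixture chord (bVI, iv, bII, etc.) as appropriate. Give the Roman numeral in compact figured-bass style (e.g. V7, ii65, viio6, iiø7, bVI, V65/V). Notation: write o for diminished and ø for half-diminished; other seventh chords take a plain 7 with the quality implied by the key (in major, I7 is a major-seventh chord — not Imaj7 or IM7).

The pitches Gb-Bbb-Db form a minor triad rooted on Gb.
Gb is the first degree of Gb major. This is the minor tonic, borrowed from the parallel minor.

i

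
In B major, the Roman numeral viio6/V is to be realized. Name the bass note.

G#

The applied chord viio6/V is rooted on E#: E#-G#-B.
The figure 6 means first inversion — the third is in the bass.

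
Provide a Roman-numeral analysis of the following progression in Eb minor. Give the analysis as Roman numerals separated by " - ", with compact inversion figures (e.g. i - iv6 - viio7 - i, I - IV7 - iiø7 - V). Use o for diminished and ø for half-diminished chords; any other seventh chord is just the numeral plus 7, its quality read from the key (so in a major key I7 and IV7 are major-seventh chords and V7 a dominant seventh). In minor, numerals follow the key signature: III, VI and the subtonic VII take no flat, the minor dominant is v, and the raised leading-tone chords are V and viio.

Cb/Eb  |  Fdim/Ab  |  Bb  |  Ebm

VI6 - iio6 - V - i

Cb/Eb has root Cb, degree 6 in Eb minor, so VI6.
Fdim/Ab has root F, degree 2 in Eb minor, so iio6.
Bb: root Bb is the dominant; major triad there is V.
Ebm has root Eb, degree 1 in Eb minor, so i.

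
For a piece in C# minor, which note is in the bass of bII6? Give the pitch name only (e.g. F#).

F#

bII in C# minor has root D; the chord is D-F#-A.
The figure 6 means first inversion — the third is in the bass.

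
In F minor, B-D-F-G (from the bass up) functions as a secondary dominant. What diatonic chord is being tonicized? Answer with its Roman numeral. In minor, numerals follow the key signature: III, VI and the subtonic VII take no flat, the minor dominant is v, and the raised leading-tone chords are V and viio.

The chord is a dominant seventh chord on G.
A dominant resolves down a perfect fifth: G → C. In F minor, C is scale degree 5, i.e. V.

V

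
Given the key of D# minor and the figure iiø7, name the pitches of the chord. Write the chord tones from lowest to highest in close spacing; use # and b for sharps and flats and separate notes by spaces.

E# G# B D#

The numeral's case and figure indicate a half-diminished seventh chord. In D# minor its root, the supertonic, is E#.
Stacking thirds from E# gives E#-G#-B-D#.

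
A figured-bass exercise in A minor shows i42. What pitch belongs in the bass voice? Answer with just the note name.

i in A minor has root A; the chord is A-C-E-G.
The figure 42 means third inversion — the seventh is in the bass.

G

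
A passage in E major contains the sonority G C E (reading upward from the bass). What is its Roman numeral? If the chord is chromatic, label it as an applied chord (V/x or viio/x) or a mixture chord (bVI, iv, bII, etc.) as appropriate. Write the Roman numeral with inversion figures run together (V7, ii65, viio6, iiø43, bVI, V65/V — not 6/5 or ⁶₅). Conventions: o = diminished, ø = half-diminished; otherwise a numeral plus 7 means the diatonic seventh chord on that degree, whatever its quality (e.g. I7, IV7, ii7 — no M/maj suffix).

Stacked in thirds the chord is C-E-G: a major triad on C.
C is the lowered sixth degree of E major (diatonic 6 would be C#). This is a major triad on the lowered sixth degree, borrowed from the parallel minor.
With G in the bass the chord is in second inversion, so the figured bass is 64.

bVI64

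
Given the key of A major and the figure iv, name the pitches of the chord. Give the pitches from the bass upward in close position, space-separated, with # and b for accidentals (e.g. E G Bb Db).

Scale degree 4 in A major is D; here the chord built on it is altered to a minor triad. iv is the minor subdominant, borrowed from the parallel minor.
So the chord is D-F-A, a minor triad.

D F A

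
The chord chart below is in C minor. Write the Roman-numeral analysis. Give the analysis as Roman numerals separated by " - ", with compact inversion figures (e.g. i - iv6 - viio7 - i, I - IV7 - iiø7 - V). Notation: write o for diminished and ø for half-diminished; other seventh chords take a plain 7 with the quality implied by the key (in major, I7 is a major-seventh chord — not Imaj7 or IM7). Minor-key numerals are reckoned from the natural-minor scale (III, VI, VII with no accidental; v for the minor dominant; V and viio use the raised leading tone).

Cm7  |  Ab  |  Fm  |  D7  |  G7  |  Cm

i7 - VI - iv - V7/V - V7 - i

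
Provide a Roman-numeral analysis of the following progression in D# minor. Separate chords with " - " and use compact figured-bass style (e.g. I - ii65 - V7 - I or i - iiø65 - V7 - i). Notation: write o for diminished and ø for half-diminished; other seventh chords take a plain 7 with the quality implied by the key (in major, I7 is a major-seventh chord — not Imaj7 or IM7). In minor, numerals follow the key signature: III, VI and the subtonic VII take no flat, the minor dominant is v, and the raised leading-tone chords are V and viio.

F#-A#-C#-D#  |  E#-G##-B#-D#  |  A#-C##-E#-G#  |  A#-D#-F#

F#-A#-C#-D#: root D# is the tonic; minor seventh chord there is i65.
E#-G##-B#-D#: chromatic; E# is V of V, so V7/V.
A#-C##-E#-G#: root A# is the dominant; dominant seventh chord there is V7.
A#-D#-F#: minor triad on D# = scale degree 1 → i64.

i65 - V7/V - V7 - i64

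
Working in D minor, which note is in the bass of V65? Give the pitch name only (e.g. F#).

C#

V in D minor has root A; the chord is A-C#-E-G.
The figure 65 means first inversion — the third is in the bass.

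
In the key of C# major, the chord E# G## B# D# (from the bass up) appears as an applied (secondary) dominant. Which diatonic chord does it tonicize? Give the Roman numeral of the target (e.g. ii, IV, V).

vi

The chord is a dominant seventh chord on E#.
A dominant resolves down a perfect fifth: E# → A#. In C# major, A# is scale degree 6, i.e. vi.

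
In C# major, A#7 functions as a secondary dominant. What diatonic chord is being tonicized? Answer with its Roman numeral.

The chord is a dominant seventh chord on A#.
A dominant resolves down a perfect fifth: A# → D#. In C# major, D# is scale degree 2, i.e. ii.

ii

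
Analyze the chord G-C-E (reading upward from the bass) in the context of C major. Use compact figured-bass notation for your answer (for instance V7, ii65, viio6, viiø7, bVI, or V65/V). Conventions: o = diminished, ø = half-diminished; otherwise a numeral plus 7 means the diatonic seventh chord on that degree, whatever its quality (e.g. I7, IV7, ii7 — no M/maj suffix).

I64

The pitches C-E-G form a major triad rooted on C.
In C major, C is the tonic; the diatonic major triad there is I.
With G in the bass the chord is in second inversion, so the figured bass is 64.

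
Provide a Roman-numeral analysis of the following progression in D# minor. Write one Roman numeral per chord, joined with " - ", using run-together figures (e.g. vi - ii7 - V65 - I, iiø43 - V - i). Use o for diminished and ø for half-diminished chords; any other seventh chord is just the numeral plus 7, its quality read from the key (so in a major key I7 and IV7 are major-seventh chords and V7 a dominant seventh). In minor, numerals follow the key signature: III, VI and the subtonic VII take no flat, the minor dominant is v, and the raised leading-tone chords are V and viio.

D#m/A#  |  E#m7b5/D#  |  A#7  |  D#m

i64 - iiø42 - V7 - i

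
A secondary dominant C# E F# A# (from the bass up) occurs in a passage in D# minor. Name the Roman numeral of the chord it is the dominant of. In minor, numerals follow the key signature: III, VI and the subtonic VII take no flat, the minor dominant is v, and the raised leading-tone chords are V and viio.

The chord is a dominant seventh chord on F#.
A dominant resolves down a perfect fifth: F# → B. In D# minor, B is scale degree 6, i.e. VI.

VI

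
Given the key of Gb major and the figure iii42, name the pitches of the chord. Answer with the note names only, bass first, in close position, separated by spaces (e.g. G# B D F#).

Ab Bb Db F

In Gb major, the third degree is Bb, and the diatonic chord built there is a minor seventh chord.
That chord is spelled Bb-Db-F-Ab.
The figured bass 42 indicates third inversion, placing the seventh (Ab) in the bass: Ab-Bb-Db-F.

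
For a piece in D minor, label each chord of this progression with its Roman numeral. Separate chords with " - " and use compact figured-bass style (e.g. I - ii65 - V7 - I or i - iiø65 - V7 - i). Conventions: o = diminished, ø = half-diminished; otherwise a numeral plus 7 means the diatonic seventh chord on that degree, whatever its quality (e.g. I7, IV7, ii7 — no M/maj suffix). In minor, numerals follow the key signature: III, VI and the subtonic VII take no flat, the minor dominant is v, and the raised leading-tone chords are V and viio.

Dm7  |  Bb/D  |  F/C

i7 - VI6 - III64

Dm7: minor seventh chord on D = scale degree 1 → i7.
Bb/D: root Bb is the submediant; major triad there is VI6.
F/C: major triad on F = scale degree 3 → III64.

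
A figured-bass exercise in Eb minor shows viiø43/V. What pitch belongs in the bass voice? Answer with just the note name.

Eb

The applied chord viiø43/V is rooted on A: A-C-Eb-G.
The figure 43 means second inversion — the fifth is in the bass.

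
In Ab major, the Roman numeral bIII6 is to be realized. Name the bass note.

bIII in Ab major has root Cb; the chord is Cb-Eb-Gb.
The figure 6 means first inversion — the third is in the bass.

Eb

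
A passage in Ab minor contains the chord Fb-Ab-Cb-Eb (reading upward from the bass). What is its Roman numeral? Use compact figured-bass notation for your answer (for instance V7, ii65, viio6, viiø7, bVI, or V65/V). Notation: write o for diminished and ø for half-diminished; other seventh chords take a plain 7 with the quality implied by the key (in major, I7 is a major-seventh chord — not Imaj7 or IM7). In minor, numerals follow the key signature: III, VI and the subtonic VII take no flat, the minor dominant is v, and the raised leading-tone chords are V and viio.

VI7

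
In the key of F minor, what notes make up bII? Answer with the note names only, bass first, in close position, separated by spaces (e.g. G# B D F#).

Scale degree 2 in F minor is G; lowering it a half step gives Gb. bII is the Neapolitan chord — a major triad on the lowered second degree.
So the chord is Gb-Bb-Db.

Gb Bb Db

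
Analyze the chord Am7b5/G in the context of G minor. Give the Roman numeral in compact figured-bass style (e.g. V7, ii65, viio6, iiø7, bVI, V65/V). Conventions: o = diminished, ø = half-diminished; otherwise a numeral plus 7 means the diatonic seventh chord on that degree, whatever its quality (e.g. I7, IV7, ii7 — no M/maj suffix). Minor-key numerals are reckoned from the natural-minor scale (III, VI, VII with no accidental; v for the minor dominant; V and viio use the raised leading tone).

Stacked in thirds the chord is A-C-Eb-G: a half-diminished seventh chord on A.
In G minor, A is the supertonic; the diatonic half-diminished seventh chord there is iiø7.
With G in the bass the chord is in third inversion, so the figured bass is 42.

iiø42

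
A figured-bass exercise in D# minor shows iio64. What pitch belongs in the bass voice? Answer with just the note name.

B

iio in D# minor has root E#; the chord is E#-G#-B.
The figure 64 means second inversion — the fifth is in the bass.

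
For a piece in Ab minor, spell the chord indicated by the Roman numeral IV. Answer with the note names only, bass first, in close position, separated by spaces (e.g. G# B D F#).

Db F Ab

IV is the major subdominant, borrowed from the parallel major. In Ab minor that root is Db.
So the chord is Db-F-Ab, a major triad.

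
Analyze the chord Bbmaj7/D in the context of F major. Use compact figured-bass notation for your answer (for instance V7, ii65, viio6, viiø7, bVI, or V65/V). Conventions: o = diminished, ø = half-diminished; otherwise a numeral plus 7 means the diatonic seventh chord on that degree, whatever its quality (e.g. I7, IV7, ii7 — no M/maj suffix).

The pitches Bb-D-F-A form a major seventh chord rooted on Bb.
Bb is scale degree 4 in F major, and a major seventh chord on that degree is written IV7.
With D in the bass the chord is in first inversion, so the figured bass is 65.

IV65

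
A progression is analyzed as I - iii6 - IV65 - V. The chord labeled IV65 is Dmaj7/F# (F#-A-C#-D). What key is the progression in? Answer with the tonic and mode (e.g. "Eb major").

A major

The anchor chord is a major seventh chord on D, labeled IV65.
If D is scale degree 4 and the mode makes that degree carry a major seventh chord, the tonic is A and the mode is major.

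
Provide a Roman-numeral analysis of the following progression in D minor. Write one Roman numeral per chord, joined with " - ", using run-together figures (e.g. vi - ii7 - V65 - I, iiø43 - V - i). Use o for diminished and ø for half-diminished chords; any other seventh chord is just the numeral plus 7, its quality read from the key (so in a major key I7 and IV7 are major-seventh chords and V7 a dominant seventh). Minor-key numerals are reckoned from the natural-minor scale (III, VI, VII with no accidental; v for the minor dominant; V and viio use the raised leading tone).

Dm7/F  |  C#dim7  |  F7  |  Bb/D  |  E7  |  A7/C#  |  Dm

i65 - viio7 - V7/VI - VI6 - V7/V - V65 - i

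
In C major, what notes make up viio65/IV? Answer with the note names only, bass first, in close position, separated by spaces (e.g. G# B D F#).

viio65/IV is a secondary leading-tone chord. The target IV is F in C major; the applied chord is rooted a semitone below, on E.
Building a fully diminished seventh chord on E gives E-G-Bb-Db.
With the 65 figure the chord is in first inversion; from the bass G upward in close position it reads G-Bb-Db-E.

G Bb Db E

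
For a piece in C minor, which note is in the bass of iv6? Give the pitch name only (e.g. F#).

Ab

iv in C minor has root F; the chord is F-Ab-C.
The figure 6 means first inversion — the third is in the bass.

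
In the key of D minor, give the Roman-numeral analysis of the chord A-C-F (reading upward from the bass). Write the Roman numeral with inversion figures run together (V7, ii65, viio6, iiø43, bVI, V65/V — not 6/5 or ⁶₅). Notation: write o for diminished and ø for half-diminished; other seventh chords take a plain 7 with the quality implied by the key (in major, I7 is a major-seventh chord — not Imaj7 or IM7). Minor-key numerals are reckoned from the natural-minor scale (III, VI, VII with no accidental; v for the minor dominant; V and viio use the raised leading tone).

III6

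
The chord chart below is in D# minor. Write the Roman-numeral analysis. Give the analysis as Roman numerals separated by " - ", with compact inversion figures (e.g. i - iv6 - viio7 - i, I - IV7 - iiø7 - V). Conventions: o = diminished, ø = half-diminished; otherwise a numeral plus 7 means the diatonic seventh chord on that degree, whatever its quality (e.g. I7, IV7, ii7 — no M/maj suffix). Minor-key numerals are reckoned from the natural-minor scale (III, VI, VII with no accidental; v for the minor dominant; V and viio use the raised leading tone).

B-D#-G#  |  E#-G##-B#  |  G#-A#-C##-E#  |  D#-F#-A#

B-D#-G#: minor triad on G# = scale degree 4 → iv6.
E#-G##-B#: a major triad on E#, the applied dominant of V → V/V.
G#-A#-C##-E# has root A#, degree 5 in D# minor, so V42.
D#-F#-A#: minor triad on D# = scale degree 1 → i.

iv6 - V/V - V42 - i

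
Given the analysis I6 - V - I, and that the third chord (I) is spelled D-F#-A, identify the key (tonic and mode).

I is given as D-F#-A — a major triad with root D.
If D is scale degree 1 and the mode makes that degree carry a major triad, the tonic is D and the mode is major.

D major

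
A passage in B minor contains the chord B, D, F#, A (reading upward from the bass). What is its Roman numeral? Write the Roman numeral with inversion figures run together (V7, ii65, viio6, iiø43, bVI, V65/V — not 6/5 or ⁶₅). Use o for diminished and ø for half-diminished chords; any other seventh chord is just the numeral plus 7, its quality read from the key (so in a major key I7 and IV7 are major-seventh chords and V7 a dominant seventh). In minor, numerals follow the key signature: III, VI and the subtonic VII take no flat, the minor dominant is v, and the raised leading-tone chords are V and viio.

Stacked in thirds the chord is B-D-F#-A: a minor seventh chord on B.
In B minor, B is the tonic; the diatonic minor seventh chord there is i7.

i7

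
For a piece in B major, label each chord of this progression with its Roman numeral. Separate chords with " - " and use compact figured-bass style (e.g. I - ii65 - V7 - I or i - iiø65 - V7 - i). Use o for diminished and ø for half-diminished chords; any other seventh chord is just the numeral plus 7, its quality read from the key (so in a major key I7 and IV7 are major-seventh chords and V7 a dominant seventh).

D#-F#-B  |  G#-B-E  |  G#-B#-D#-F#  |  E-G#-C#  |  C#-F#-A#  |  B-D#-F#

D#-F#-B: major triad on B = scale degree 1 → I6.
G#-B-E: major triad on E = scale degree 4 → IV6.
G#-B#-D#-F# is the secondary dominant of ii (dominant seventh chord on G#): V7/ii.
E-G#-C#: root C# is the supertonic; minor triad there is ii6.
C#-F#-A#: root F# is the dominant; major triad there is V64.
B-D#-F# has root B, degree 1 in B major, so I.

I6 - IV6 - V7/ii - ii6 - V64 - I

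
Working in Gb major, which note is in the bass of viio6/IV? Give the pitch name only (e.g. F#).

The applied chord viio6/IV is rooted on Bb: Bb-Db-Fb.
The figure 6 means first inversion — the third is in the bass.

Db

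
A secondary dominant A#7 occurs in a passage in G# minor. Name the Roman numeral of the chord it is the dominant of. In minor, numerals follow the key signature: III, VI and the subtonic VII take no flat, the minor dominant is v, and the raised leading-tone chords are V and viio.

The chord is a dominant seventh chord on A#.
A dominant resolves down a perfect fifth: A# → D#. In G# minor, D# is scale degree 5, i.e. V.

V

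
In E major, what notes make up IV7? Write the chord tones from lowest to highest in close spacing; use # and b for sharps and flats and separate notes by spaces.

A C# E G#

The numeral's case and figure indicate a major seventh chord. In E major its root, scale degree 4, is A.
Stacking thirds from A gives A-C#-E-G#.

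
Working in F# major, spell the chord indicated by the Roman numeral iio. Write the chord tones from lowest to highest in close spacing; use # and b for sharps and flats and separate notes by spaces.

G# B D

iio is the diminished supertonic triad, borrowed from the parallel minor. In F# major that root is G#.
So the chord is G#-B-D.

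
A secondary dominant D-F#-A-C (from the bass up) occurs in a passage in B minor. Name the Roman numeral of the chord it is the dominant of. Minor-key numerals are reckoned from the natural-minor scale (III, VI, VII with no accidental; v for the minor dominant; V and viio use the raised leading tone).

VI

The chord is a dominant seventh chord on D.
A dominant resolves down a perfect fifth: D → G. In B minor, G is scale degree 6, i.e. VI.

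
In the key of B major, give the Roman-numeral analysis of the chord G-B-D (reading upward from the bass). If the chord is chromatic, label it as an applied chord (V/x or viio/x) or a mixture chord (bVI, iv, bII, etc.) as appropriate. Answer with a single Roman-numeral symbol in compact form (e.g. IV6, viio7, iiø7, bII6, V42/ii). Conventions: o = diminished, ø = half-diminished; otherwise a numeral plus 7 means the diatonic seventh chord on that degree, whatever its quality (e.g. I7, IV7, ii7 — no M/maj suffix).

bVI

Stacked in thirds the chord is G-B-D: a major triad on G.
G is the lowered sixth degree of B major (diatonic 6 would be G#). This is a major triad on the lowered sixth degree, borrowed from the parallel minor.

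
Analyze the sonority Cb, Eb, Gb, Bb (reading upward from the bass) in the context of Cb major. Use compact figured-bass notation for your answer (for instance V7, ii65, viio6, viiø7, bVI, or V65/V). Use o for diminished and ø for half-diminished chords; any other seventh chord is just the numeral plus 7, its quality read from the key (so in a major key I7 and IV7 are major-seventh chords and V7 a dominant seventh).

I7

The pitches Cb-Eb-Gb-Bb form a major seventh chord rooted on Cb.
Cb is scale degree 1 in Cb major, and a major seventh chord on that degree is written I7.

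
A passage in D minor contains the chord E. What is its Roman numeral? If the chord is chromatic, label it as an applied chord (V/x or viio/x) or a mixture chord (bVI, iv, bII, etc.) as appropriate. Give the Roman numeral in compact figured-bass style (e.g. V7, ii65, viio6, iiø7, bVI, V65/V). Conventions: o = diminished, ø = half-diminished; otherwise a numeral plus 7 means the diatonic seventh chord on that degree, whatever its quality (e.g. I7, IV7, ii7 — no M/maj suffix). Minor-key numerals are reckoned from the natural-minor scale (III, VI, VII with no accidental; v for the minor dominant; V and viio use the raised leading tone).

V/V

The pitches E-G#-B form a major triad rooted on E.
E is not a diatonic chord root with this quality in D minor, but it lies a perfect fifth above A (V), so the chord functions as an applied dominant of V.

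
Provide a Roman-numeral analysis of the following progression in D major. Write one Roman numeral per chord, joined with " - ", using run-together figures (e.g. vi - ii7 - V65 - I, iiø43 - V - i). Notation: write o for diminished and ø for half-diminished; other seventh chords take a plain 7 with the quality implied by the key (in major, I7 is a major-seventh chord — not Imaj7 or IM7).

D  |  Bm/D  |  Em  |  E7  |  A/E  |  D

D: root D is the tonic; major triad there is I.
Bm/D: minor triad on B = scale degree 6 → vi6.
Em: root E is the supertonic; minor triad there is ii.
E7 is the secondary dominant of V (dominant seventh chord on E): V7/V.
A/E has root A, degree 5 in D major, so V64.
D: major triad on D = scale degree 1 → I.

I - vi6 - ii - V7/V - V64 - I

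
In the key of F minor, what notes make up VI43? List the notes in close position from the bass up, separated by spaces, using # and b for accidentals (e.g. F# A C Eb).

In F minor, the submediant is Db, and the diatonic chord built there is a major seventh chord.
That chord is spelled Db-F-Ab-C.
The figured bass 43 indicates second inversion, placing the fifth (Ab) in the bass: Ab-C-Db-F.

Ab C Db F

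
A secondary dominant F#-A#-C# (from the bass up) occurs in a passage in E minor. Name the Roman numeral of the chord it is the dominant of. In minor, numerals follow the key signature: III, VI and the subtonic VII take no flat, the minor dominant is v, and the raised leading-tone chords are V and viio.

V

The chord is a major triad on F#.
A dominant resolves down a perfect fifth: F# → B. In E minor, B is scale degree 5, i.e. V.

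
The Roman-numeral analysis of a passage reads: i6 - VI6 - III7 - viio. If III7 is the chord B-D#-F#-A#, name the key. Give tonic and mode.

The chord Bmaj7 is a major seventh chord rooted on B; its label is III7.
III7 on B implies B is the mediant; that puts the tonic at G#, and the uppercase numeral fits minor mode.

G# minor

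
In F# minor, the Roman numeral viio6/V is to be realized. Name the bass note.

D#

The applied chord viio6/V is rooted on B#: B#-D#-F#.
The figure 6 means first inversion — the third is in the bass.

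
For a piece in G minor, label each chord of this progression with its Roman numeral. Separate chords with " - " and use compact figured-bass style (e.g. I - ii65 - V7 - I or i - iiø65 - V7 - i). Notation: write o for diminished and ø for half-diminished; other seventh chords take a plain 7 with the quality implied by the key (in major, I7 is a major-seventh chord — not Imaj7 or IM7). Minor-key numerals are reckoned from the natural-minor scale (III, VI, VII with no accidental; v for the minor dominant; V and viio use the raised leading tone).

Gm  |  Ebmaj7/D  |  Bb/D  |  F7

i - VI42 - III6 - VII7

Gm: minor triad on G = scale degree 1 → i.
Ebmaj7/D: major seventh chord on Eb = scale degree 6 → VI42.
Bb/D: major triad on Bb = scale degree 3 → III6.
F7: dominant seventh chord on F = scale degree 7 → VII7.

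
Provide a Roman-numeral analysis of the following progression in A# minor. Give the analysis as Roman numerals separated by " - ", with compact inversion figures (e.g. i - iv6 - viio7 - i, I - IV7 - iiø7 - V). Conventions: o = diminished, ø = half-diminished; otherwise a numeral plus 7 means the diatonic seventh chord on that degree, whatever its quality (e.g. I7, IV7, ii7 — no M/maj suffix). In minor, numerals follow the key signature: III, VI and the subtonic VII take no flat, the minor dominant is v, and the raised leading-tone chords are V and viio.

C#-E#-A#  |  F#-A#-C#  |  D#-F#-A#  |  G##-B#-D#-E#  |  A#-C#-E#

C#-E#-A# has root A#, degree 1 in A# minor, so i6.
F#-A#-C# has root F#, degree 6 in A# minor, so VI.
D#-F#-A#: minor triad on D# = scale degree 4 → iv.
G##-B#-D#-E#: root E# is the dominant; dominant seventh chord there is V65.
A#-C#-E# has root A#, degree 1 in A# minor, so i.

i6 - VI - iv - V65 - i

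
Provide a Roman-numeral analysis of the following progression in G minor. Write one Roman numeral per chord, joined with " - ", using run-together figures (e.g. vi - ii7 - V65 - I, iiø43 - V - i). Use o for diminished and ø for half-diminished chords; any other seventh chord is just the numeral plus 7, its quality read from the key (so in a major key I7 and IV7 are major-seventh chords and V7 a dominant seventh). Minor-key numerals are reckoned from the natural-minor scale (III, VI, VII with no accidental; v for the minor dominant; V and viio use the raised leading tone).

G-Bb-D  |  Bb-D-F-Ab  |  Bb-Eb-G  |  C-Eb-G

G-Bb-D: root G is the tonic; minor triad there is i.
Bb-D-F-Ab: chromatic; Bb is V of VI, so V7/VI.
Bb-Eb-G: major triad on Eb = scale degree 6 → VI64.
C-Eb-G: root C is the subdominant; minor triad there is iv.

i - V7/VI - VI64 - iv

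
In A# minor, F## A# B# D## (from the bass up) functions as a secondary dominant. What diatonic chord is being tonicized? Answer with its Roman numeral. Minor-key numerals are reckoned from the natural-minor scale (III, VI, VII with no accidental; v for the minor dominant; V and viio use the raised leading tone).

V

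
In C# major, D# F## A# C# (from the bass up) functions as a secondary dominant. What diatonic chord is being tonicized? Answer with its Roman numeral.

V

The chord is a dominant seventh chord on D#.
A dominant resolves down a perfect fifth: D# → G#. In C# major, G# is scale degree 5, i.e. V.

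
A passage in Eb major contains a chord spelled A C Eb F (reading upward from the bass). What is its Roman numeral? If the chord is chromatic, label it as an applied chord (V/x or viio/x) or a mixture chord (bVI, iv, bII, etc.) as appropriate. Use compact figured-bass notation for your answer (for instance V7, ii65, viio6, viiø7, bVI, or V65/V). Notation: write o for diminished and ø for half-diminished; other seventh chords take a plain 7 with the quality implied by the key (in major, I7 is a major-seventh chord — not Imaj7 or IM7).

V65/V

Stacked in thirds the chord is F-A-C-Eb: a dominant seventh chord on F.
F is not a diatonic chord root with this quality in Eb major, but it lies a perfect fifth above Bb (V), so the chord functions as an applied dominant of V.
With A in the bass the chord is in first inversion, so the figured bass is 65.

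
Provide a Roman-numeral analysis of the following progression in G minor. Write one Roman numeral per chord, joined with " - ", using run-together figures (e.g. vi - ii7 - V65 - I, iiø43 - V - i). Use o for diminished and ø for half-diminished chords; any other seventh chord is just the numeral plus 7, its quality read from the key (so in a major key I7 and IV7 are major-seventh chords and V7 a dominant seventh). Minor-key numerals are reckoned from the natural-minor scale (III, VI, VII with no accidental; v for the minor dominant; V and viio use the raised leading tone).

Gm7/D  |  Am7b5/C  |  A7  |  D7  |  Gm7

Gm7/D: minor seventh chord on G = scale degree 1 → i43.
Am7b5/C: half-diminished seventh chord on A = scale degree 2 → iiø65.
A7 is the secondary dominant of V (dominant seventh chord on A): V7/V.
D7 has root D, degree 5 in G minor, so V7.
Gm7: minor seventh chord on G = scale degree 1 → i7.

i43 - iiø65 - V7/V - V7 - i7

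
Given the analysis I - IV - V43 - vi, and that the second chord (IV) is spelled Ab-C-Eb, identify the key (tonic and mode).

Eb major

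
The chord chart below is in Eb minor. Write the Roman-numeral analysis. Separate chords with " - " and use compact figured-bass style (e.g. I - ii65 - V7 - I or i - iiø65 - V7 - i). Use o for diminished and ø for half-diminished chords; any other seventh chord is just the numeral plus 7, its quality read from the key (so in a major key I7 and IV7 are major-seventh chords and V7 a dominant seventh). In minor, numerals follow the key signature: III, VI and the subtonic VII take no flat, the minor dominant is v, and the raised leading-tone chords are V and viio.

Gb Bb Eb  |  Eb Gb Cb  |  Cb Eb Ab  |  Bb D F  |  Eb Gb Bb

i6 - VI6 - iv6 - V - i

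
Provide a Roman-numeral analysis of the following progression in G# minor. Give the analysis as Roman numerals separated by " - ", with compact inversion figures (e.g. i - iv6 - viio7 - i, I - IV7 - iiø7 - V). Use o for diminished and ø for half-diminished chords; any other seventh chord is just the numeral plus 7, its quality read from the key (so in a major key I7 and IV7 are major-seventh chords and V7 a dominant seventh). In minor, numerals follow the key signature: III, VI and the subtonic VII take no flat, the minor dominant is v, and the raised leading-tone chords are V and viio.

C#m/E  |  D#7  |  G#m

iv6 - V7 - i

C#m/E: minor triad on C# = scale degree 4 → iv6.
D#7 has root D#, degree 5 in G# minor, so V7.
G#m has root G#, degree 1 in G# minor, so i.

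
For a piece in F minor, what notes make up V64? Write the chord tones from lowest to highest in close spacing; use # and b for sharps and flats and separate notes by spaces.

G C E

In F minor, scale degree 5 is C. The dominant is major (leading tone raised), so V is a major triad.
That chord is spelled C-E-G.
The figured bass 64 indicates second inversion, placing the fifth (G) in the bass: G-C-E.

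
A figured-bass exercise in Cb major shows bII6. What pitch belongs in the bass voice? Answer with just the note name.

Fb

bII in Cb major has root Dbb; the chord is Dbb-Fb-Abb.
The figure 6 means first inversion — the third is in the bass.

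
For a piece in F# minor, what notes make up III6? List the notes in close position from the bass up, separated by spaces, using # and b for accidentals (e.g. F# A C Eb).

The numeral's case and figure indicate a major triad. In F# minor its root, the third degree, is A.
That chord is spelled A-C#-E.
With the 6 figure the chord is in first inversion; from the bass C# upward in close position it reads C#-E-A.

C# E A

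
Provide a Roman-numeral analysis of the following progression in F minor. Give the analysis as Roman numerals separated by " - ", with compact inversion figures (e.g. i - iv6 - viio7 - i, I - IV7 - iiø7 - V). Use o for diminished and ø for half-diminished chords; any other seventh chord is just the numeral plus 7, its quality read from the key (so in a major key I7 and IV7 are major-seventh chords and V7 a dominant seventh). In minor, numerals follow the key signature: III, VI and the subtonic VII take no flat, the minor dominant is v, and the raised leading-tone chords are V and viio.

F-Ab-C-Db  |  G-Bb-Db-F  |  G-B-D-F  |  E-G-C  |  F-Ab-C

F-Ab-C-Db: root Db is the submediant; major seventh chord there is VI65.
G-Bb-Db-F: root G is the supertonic; half-diminished seventh chord there is iiø7.
G-B-D-F: chromatic; G is V of V, so V7/V.
E-G-C: root C is the dominant; major triad there is V6.
F-Ab-C: root F is the tonic; minor triad there is i.

VI65 - iiø7 - V7/V - V6 - i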